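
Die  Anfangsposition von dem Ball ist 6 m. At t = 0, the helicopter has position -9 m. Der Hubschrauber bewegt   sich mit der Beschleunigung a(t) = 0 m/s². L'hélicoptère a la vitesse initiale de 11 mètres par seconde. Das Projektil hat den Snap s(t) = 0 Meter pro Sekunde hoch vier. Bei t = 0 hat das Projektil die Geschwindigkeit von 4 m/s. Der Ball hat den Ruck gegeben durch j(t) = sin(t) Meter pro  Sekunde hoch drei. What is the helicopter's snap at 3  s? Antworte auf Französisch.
Nous devons dériver notre équation de l'accélération a(t) = 0 2 fois. En prenant d/dt de a(t), nous trouvons j(t) = 0. En dérivant le jerk, nous obtenons le snap: s(t) = 0. En utilisant s(t) = 0 et en substituant t = 3, nous trouvons s = 0.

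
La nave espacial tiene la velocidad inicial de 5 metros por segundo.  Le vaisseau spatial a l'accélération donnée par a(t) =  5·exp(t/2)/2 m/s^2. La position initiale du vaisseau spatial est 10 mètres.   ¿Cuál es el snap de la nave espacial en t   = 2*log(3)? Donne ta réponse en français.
En partant de l'accélération a(t) = 5·exp(t/2)/2, nous prenons 2 dérivées. La dérivée de l'accélération donne le jerk: j(t) = 5·exp(t/2)/4. La dérivée du jerk donne le snap: s(t) = 5·exp(t/2)/8. De l'équation du snap s(t) = 5·exp(t/2)/8, nous substituons t = 2*log(3) pour obtenir s = 15/8.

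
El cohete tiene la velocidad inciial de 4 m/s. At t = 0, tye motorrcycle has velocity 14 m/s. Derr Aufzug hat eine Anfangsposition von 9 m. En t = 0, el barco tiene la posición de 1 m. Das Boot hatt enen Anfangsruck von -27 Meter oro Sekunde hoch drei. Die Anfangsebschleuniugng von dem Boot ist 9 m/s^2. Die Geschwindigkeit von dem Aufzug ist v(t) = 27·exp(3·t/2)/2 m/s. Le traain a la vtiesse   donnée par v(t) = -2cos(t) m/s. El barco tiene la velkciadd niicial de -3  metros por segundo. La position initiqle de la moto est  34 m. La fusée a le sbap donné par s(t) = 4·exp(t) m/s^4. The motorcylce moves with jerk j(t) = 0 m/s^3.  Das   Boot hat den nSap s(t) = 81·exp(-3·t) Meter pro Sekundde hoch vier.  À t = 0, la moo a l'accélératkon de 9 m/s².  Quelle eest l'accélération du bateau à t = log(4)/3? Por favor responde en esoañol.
Debemos encontrar la antiderivada de nuestra ecuación del snap s(t) = 81·exp(-3·t) 2 veces. La integral del snap, con j(0) = -27, da la sacudida: j(t) = -27·exp(-3·t). La integral de la sacudida es la aceleración. Usando a(0) = 9, obtenemos a(t) = 9·exp(-3·t). De la ecuación de la aceleración a(t) = 9·exp(-3·t), sustituimos t = log(4)/3 para obtener a = 9/4.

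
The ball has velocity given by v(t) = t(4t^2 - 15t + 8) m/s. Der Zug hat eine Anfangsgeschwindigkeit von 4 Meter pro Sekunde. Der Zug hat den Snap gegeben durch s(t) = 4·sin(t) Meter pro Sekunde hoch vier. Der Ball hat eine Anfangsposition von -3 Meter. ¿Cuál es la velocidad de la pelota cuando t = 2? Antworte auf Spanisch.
Usando v(t) = t·(4·t^2 - 15·t + 8) y sustituyendo t = 2, encontramos v = -12.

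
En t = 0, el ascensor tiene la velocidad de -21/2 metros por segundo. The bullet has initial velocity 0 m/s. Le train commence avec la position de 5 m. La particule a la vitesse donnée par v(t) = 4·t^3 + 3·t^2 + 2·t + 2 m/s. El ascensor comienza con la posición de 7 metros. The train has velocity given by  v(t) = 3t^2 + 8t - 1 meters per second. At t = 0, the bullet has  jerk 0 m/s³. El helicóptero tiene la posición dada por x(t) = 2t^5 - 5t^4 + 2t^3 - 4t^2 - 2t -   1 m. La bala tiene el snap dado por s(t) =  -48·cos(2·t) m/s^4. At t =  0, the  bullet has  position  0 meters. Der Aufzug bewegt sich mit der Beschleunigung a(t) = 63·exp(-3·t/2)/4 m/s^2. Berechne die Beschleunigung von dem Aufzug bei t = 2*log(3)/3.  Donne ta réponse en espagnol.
De la ecuación de la aceleración a(t) = 63·exp(-3·t/2)/4, sustituimos t = 2*log(3)/3 para obtener a = 21/4.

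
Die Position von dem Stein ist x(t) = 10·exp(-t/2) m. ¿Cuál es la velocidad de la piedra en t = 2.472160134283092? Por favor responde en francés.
En partant de la position x(t) = 10·exp(-t/2), nous prenons 1 dérivée. En prenant d/dt de x(t), nous trouvons v(t) = -5·exp(-t/2). De l'équation de la vitesse v(t) = -5·exp(-t/2), nous substituons t = 2.472160134283092 pour obtenir v = -1.45260405436133.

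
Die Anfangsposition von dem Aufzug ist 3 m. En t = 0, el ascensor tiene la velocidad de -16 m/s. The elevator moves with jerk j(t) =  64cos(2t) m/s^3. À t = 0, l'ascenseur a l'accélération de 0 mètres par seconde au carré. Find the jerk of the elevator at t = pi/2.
We have jerk j(t) = 64·cos(2·t). Substituting t = pi/2: j(pi/2) = -64.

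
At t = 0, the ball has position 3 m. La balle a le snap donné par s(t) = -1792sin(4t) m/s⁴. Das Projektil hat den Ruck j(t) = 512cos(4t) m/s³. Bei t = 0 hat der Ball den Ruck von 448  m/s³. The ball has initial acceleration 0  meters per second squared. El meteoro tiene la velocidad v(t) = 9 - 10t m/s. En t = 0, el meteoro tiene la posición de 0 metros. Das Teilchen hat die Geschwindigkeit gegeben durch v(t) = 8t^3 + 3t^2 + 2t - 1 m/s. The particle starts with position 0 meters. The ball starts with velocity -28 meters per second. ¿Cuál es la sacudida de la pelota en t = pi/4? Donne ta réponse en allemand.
Ausgehend von dem Snap s(t) = -1792·sin(4·t), nehmen wir 1 Integral. Die Stammfunktion von dem Snap ist der Ruck. Mit j(0) = 448 erhalten wir j(t) = 448·cos(4·t). Aus der Gleichung für den Ruck j(t) = 448·cos(4·t), setzen wir t = pi/4 ein und erhalten j = -448.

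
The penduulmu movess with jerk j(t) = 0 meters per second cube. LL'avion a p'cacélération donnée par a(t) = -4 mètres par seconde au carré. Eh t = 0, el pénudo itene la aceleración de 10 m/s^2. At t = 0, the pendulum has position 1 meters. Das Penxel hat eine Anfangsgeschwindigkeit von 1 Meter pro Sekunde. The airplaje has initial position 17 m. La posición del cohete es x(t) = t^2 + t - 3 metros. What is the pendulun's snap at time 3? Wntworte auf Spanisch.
Para resolver esto, necesitamos tomar 1 derivada de nuestra ecuación de la sacudida j(t) = 0. La derivada de la sacudida da el snap: s(t) = 0. De la ecuación del snap s(t) = 0, sustituimos t = 3 para obtener s = 0.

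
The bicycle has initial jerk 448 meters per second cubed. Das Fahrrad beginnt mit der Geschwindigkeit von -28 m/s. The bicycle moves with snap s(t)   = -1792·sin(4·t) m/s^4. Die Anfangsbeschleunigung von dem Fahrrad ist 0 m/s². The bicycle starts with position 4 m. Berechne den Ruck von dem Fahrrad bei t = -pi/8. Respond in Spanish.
Debemos encontrar la antiderivada de nuestra ecuación del snap s(t) = -1792·sin(4·t) 1 vez. La antiderivada del snap es la sacudida. Usando j(0) = 448, obtenemos j(t) = 448·cos(4·t). De la ecuación de la sacudida j(t) = 448·cos(4·t), sustituimos t = -pi/8 para obtener j = 0.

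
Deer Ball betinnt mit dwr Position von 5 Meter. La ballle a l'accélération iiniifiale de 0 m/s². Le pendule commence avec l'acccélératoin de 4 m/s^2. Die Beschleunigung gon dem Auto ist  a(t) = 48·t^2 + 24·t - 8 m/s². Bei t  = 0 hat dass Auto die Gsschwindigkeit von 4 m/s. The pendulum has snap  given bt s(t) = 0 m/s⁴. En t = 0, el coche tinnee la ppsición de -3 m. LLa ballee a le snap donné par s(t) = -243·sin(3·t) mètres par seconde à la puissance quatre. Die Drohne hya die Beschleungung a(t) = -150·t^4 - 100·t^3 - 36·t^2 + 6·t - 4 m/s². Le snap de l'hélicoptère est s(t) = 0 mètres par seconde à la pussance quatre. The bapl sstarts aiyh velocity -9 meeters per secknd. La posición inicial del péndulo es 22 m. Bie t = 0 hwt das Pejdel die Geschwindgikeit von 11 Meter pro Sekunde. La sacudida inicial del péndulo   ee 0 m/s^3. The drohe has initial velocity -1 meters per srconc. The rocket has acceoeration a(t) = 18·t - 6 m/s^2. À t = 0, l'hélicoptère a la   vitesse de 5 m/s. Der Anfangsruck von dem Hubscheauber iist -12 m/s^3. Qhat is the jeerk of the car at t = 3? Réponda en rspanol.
Para resolver esto, necesitamos tomar 1 derivada de nuestra ecuación de la aceleración a(t) = 48·t^2 + 24·t - 8. La derivada de la aceleración da la sacudida: j(t) = 96·t + 24. De la ecuación de la sacudida j(t) = 96·t + 24, sustituimos t = 3 para obtener j = 312.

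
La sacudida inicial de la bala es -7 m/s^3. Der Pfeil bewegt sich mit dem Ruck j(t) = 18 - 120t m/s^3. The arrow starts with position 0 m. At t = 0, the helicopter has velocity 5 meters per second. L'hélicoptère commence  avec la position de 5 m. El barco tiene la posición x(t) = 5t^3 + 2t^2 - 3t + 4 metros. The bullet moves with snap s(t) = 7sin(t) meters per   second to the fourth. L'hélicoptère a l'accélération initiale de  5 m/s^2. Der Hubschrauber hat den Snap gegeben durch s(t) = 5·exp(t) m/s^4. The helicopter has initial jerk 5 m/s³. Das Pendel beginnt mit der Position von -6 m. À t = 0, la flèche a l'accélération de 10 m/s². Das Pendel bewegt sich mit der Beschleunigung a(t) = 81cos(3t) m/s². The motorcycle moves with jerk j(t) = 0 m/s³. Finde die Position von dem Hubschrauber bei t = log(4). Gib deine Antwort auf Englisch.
We must find the antiderivative of our snap equation s(t) = 5·exp(t) 4 times. The integral of snap, with j(0) = 5, gives jerk: j(t) = 5·exp(t). Finding the antiderivative of j(t) and using a(0) = 5: a(t) = 5·exp(t). The antiderivative of acceleration, with v(0) = 5, gives velocity: v(t) = 5·exp(t). Finding the antiderivative of v(t) and using x(0) = 5: x(t) = 5·exp(t). Using x(t) = 5·exp(t) and substituting t = log(4), we find x = 20.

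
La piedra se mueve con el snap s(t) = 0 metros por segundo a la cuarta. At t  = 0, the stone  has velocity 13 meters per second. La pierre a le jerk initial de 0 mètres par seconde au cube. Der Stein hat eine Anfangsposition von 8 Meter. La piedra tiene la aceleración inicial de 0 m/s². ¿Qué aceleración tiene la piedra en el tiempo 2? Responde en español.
Partiendo del snap s(t) = 0, tomamos 2 antiderivadas. Tomando ∫s(t)dt y aplicando j(0) = 0, encontramos j(t) = 0. La antiderivada de la sacudida es la aceleración. Usando a(0) = 0, obtenemos a(t) = 0. Tenemos la aceleración a(t) = 0. Sustituyendo t = 2: a(2) = 0.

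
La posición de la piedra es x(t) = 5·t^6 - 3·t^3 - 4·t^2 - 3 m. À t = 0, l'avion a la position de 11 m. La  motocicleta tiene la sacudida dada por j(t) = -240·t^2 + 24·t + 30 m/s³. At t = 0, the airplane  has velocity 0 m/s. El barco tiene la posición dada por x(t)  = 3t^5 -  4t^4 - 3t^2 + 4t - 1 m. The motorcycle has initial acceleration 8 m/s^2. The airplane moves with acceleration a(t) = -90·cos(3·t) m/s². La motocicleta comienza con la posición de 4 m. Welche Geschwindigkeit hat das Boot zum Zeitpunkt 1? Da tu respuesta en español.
Para resolver esto, necesitamos tomar 1 derivada de nuestra ecuación de la posición x(t) = 3·t^5 - 4·t^4 - 3·t^2 + 4·t - 1. Tomando d/dt de x(t), encontramos v(t) = 15·t^4 - 16·t^3 - 6·t + 4. Tenemos la velocidad v(t) = 15·t^4 - 16·t^3 - 6·t + 4. Sustituyendo t = 1: v(1) = -3.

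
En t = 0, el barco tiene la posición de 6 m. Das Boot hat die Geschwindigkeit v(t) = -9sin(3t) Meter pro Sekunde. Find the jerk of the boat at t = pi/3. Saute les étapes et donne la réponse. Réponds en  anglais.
The jerk at t = pi/3 is j = 0.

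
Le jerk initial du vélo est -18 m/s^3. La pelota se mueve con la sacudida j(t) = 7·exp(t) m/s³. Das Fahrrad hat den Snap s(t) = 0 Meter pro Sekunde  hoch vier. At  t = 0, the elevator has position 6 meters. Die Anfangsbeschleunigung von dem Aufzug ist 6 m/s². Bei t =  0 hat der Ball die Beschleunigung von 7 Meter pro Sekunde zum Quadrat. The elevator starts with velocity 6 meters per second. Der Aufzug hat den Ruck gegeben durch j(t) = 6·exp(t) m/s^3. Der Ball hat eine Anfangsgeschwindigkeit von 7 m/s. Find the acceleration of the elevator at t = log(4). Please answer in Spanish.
Debemos encontrar la antiderivada de nuestra ecuación de la sacudida j(t) = 6·exp(t) 1 vez. Tomando ∫j(t)dt y aplicando a(0) = 6, encontramos a(t) = 6·exp(t). Usando a(t) = 6·exp(t) y sustituyendo t = log(4), encontramos a = 24.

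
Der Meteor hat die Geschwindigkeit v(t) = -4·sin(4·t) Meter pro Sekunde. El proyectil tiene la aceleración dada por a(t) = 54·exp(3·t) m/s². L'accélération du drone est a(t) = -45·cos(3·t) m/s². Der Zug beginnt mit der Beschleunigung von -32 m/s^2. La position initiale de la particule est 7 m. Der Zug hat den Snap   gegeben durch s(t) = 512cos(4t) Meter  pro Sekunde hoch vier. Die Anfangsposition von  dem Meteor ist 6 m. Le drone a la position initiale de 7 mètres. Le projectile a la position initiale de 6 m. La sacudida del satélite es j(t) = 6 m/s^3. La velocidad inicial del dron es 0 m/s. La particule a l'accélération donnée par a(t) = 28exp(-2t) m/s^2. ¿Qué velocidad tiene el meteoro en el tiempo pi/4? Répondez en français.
Nous avons la vitesse v(t) = -4·sin(4·t). En substituant t = pi/4: v(pi/4) = 0.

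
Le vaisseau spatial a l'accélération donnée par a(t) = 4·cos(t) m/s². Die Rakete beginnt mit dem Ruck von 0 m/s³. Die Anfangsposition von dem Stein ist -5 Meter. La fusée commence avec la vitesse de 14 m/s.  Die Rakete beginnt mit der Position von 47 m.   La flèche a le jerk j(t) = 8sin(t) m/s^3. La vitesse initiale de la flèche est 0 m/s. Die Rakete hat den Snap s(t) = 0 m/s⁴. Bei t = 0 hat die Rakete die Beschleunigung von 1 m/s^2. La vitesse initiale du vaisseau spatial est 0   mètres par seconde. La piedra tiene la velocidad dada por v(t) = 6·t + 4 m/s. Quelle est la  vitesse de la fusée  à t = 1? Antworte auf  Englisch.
To solve this, we need to take 3 integrals of our snap equation s(t) = 0. Taking ∫s(t)dt and applying j(0) = 0, we find j(t) = 0. The antiderivative of jerk is acceleration. Using a(0) = 1, we get a(t) = 1. The antiderivative of acceleration, with v(0) = 14, gives velocity: v(t) = t + 14. From the given velocity equation v(t) = t + 14, we substitute t = 1 to get v = 15.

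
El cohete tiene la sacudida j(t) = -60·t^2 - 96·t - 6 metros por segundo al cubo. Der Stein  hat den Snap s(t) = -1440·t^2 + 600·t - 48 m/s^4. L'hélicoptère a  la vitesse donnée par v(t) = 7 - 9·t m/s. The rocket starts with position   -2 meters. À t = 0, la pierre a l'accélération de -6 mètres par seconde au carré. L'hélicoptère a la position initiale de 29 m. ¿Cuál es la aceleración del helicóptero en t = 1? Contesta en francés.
Pour résoudre ceci, nous devons prendre 1 dérivée de notre équation de la vitesse v(t) = 7 - 9·t. En prenant d/dt de v(t), nous trouvons a(t) = -9. En utilisant a(t) = -9 et en substituant t = 1, nous trouvons a = -9.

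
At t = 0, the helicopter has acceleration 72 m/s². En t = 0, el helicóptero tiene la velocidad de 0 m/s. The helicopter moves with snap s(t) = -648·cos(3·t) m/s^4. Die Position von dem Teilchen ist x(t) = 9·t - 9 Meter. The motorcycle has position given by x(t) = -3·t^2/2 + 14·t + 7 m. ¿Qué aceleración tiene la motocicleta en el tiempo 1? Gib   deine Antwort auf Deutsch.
Ausgehend von der Position x(t) = -3·t^2/2 + 14·t + 7, nehmen wir 2 Ableitungen. Mit d/dt von x(t) finden wir v(t) = 14 - 3·t. Mit d/dt von v(t) finden wir a(t) = -3. Aus der Gleichung für die Beschleunigung a(t) = -3, setzen wir t = 1 ein und erhalten a = -3.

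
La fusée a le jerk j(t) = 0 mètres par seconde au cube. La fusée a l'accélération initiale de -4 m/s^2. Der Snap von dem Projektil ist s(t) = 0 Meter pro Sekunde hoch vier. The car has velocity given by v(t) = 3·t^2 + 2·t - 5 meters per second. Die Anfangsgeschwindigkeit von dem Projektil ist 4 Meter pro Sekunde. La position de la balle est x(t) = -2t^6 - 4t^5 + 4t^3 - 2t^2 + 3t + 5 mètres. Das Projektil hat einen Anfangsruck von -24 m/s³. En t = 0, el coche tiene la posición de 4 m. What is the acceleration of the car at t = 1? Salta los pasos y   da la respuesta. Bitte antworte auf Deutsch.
Die Beschleunigung bei t = 1 ist a = 8.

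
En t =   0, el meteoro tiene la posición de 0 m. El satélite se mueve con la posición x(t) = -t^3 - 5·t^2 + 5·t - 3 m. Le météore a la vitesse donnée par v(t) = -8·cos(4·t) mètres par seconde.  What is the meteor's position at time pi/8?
We need to integrate our velocity equation v(t) = -8·cos(4·t) 1 time. The integral of velocity is position. Using x(0) = 0, we get x(t) = -2·sin(4·t). We have position x(t) = -2·sin(4·t). Substituting t = pi/8: x(pi/8) = -2.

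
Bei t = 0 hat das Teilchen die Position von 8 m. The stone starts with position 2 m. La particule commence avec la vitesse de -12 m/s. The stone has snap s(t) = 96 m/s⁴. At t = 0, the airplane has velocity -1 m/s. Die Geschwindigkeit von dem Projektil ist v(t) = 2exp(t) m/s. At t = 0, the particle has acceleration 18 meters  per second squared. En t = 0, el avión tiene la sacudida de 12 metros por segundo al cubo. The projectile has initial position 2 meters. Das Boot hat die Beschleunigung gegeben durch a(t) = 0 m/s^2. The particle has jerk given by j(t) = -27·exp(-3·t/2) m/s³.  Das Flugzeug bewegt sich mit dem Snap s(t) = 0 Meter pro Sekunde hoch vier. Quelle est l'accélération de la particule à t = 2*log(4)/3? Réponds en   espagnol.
Partiendo de la sacudida j(t) = -27·exp(-3·t/2), tomamos 1 integral. La integral de la sacudida es la aceleración. Usando a(0) = 18, obtenemos a(t) = 18·exp(-3·t/2). Tenemos la aceleración a(t) = 18·exp(-3·t/2). Sustituyendo t = 2*log(4)/3: a(2*log(4)/3) = 9/2.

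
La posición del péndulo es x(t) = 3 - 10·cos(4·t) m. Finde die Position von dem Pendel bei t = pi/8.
Wir haben die Position x(t) = 3 - 10·cos(4·t). Durch Einsetzen von t = pi/8: x(pi/8) = 3.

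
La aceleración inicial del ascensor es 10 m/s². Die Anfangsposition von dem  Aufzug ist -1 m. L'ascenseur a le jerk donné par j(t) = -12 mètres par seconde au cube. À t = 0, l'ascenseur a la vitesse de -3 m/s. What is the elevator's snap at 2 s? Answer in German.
Ausgehend von dem Ruck j(t) = -12, nehmen wir 1 Ableitung. Durch Ableiten von dem Ruck erhalten wir den Snap: s(t) = 0. Mit s(t) = 0 und Einsetzen von t = 2, finden wir s = 0.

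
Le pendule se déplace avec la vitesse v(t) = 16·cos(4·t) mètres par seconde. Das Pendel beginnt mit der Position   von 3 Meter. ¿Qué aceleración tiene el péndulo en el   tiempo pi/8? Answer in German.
Wir müssen unsere Gleichung für die Geschwindigkeit v(t) = 16·cos(4·t) 1-mal ableiten. Die Ableitung von der Geschwindigkeit ergibt die Beschleunigung: a(t) = -64·sin(4·t). Mit a(t) = -64·sin(4·t) und Einsetzen von t = pi/8, finden wir a = -64.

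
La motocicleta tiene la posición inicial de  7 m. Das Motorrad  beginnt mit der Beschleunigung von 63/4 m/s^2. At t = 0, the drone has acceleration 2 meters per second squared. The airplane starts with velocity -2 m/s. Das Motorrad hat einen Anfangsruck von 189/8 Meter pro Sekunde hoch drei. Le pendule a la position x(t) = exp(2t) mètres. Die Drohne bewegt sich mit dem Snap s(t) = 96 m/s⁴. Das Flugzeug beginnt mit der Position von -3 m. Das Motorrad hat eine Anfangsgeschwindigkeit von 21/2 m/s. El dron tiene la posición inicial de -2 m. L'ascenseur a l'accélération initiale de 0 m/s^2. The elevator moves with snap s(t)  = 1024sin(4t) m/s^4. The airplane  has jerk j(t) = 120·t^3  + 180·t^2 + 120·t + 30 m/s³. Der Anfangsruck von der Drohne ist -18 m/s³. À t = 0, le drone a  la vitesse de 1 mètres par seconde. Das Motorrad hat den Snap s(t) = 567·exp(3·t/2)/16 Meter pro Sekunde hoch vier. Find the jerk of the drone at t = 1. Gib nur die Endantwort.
At t = 1, j = 78.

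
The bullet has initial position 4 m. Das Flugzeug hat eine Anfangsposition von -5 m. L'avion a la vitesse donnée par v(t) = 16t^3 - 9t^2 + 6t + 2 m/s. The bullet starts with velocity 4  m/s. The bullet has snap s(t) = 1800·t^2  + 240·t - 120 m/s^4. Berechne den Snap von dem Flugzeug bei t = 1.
Um dies zu lösen, müssen wir 3 Ableitungen unserer Gleichung für die Geschwindigkeit v(t) = 16·t^3 - 9·t^2 + 6·t + 2 nehmen. Die Ableitung von der Geschwindigkeit ergibt die Beschleunigung: a(t) = 48·t^2 - 18·t + 6. Die Ableitung von der Beschleunigung ergibt den Ruck: j(t) = 96·t - 18. Durch Ableiten von dem Ruck erhalten wir den Snap: s(t) = 96. Wir haben den Snap s(t) = 96. Durch Einsetzen von t = 1: s(1) = 96.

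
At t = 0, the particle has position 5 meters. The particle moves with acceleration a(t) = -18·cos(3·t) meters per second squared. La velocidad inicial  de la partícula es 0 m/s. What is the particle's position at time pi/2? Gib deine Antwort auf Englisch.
Starting from acceleration a(t) = -18·cos(3·t), we take 2 antiderivatives. Taking ∫a(t)dt and applying v(0) = 0, we find v(t) = -6·sin(3·t). Integrating velocity and using the initial condition x(0) = 5, we get x(t) = 2·cos(3·t) + 3. From the given position equation x(t) = 2·cos(3·t) + 3, we substitute t = pi/2 to get x = 3.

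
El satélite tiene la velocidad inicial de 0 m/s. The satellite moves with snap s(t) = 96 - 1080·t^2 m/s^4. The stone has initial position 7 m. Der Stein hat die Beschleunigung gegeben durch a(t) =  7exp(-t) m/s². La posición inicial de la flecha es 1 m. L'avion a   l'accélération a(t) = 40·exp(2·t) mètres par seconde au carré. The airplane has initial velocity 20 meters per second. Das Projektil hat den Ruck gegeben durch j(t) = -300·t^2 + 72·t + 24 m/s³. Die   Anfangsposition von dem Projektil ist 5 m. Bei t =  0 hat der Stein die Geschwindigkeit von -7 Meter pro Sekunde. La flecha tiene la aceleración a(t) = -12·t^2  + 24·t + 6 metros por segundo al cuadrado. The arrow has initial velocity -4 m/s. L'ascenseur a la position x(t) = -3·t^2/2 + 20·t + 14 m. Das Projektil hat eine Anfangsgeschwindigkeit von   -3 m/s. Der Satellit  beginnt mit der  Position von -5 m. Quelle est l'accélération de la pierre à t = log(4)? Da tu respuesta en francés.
En utilisant a(t) = 7·exp(-t) et en substituant t = log(4), nous trouvons a = 7/4.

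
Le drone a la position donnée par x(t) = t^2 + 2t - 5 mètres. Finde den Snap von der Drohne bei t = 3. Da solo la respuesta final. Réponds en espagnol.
La respuesta es 0.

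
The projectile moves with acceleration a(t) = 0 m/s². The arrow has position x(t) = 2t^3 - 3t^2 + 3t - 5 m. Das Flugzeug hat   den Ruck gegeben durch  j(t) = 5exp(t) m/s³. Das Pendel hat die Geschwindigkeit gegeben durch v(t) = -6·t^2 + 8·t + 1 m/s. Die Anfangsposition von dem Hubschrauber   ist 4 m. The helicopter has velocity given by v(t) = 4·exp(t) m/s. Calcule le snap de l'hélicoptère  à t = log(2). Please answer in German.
Ausgehend von der Geschwindigkeit v(t) = 4·exp(t), nehmen wir 3 Ableitungen. Durch Ableiten von der Geschwindigkeit erhalten wir die Beschleunigung: a(t) = 4·exp(t). Die Ableitung von der Beschleunigung ergibt den Ruck: j(t) = 4·exp(t). Mit d/dt von j(t) finden wir s(t) = 4·exp(t). Aus der Gleichung für den Snap s(t) = 4·exp(t), setzen wir t = log(2) ein und erhalten s = 8.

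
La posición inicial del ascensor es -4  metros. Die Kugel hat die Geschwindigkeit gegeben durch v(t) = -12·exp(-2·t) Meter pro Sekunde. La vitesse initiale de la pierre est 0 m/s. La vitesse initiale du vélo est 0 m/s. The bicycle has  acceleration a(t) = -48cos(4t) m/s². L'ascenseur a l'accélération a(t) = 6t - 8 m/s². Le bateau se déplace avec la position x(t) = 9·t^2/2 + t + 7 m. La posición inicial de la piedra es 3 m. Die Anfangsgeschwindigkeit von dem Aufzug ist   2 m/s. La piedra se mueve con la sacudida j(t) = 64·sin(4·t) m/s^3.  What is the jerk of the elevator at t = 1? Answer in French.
Pour résoudre ceci, nous devons prendre 1 dérivée de notre équation de l'accélération a(t) = 6·t - 8. La dérivée de l'accélération donne le jerk: j(t) = 6. Nous avons le jerk j(t) = 6. En substituant t = 1: j(1) = 6.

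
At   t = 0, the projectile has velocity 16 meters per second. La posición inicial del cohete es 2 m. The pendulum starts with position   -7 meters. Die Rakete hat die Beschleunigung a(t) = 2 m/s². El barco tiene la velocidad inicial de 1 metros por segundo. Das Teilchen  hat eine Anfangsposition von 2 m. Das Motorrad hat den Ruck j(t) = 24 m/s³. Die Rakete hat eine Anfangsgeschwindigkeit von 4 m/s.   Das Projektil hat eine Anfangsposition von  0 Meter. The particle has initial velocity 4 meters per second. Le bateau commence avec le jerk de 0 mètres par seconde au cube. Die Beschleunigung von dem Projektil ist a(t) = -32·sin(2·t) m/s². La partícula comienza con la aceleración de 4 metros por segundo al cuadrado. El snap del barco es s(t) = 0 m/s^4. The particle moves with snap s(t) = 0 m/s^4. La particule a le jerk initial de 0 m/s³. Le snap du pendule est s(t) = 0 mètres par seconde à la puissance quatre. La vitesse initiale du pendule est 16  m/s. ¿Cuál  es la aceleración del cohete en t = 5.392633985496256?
Usando a(t) = 2 y sustituyendo t = 5.392633985496256, encontramos a = 2.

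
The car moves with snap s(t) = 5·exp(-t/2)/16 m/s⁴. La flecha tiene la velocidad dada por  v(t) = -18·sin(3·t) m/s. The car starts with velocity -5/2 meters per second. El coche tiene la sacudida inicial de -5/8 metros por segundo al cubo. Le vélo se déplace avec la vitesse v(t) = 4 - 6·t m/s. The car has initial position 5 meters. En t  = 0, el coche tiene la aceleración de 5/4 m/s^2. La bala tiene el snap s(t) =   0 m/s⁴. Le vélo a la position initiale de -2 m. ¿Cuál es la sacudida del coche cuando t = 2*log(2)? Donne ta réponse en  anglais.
To solve this, we need to take 1 integral of our snap equation s(t) = 5·exp(-t/2)/16. Taking ∫s(t)dt and applying j(0) = -5/8, we find j(t) = -5·exp(-t/2)/8. From the given jerk equation j(t) = -5·exp(-t/2)/8, we substitute t = 2*log(2) to get j = -5/16.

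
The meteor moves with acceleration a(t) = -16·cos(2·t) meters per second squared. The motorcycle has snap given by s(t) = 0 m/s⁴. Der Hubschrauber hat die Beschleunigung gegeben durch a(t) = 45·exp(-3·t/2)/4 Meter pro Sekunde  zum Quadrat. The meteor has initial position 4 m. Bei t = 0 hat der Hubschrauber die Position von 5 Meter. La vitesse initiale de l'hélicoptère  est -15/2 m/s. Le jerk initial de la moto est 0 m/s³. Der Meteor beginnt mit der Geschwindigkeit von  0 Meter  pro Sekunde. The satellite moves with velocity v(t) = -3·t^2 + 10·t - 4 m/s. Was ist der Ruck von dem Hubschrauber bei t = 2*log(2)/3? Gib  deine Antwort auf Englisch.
To solve this, we need to take 1 derivative of our acceleration equation a(t) = 45·exp(-3·t/2)/4. Taking d/dt of a(t), we find j(t) = -135·exp(-3·t/2)/8. We have jerk j(t) = -135·exp(-3·t/2)/8. Substituting t = 2*log(2)/3: j(2*log(2)/3) = -135/16.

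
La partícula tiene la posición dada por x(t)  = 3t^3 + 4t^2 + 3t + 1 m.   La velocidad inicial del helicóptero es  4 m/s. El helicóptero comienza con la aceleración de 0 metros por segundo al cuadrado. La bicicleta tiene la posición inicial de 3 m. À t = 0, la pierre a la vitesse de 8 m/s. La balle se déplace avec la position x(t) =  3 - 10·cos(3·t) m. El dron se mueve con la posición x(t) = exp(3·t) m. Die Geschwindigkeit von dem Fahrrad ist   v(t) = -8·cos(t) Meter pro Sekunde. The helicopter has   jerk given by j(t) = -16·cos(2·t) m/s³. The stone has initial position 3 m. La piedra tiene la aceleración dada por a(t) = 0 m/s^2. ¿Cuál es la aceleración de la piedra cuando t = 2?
De la ecuación de la aceleración a(t) = 0, sustituimos t = 2 para obtener a = 0.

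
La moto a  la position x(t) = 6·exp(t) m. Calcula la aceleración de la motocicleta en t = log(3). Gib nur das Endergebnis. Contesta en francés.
a(log(3)) = 18.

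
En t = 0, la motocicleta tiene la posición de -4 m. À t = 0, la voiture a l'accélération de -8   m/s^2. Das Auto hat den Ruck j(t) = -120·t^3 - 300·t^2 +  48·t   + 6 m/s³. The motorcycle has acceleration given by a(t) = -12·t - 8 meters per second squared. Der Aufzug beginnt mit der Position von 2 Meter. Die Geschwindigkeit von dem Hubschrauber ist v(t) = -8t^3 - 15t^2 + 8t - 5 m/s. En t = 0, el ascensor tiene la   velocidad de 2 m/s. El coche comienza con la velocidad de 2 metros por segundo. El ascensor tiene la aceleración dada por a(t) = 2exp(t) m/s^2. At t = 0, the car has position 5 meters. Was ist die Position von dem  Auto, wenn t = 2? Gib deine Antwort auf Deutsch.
Ausgehend von dem Ruck j(t) = -120·t^3 - 300·t^2 + 48·t + 6, nehmen wir 3 Stammfunktionen. Mit ∫j(t)dt und Anwendung von a(0) = -8, finden wir a(t) = -30·t^4 - 100·t^3 + 24·t^2 + 6·t - 8. Mit ∫a(t)dt und Anwendung von v(0) = 2, finden wir v(t) = -6·t^5 - 25·t^4 + 8·t^3 + 3·t^2 - 8·t + 2. Durch Integration von der Geschwindigkeit und Verwendung der Anfangsbedingung x(0) = 5, erhalten wir x(t) = -t^6 - 5·t^5 + 2·t^4 + t^3 - 4·t^2 + 2·t + 5. Aus der Gleichung für die Position x(t) = -t^6 - 5·t^5 + 2·t^4 + t^3 - 4·t^2 + 2·t + 5, setzen wir t = 2 ein und erhalten x = -191.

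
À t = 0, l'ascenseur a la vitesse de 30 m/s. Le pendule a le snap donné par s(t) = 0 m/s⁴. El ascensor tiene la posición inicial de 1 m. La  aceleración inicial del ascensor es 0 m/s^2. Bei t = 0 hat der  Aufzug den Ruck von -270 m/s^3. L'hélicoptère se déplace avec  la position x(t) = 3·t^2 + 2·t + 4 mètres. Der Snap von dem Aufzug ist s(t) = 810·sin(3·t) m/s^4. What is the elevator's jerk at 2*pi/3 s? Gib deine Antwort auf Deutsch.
Ausgehend von dem Snap s(t) = 810·sin(3·t), nehmen wir 1 Integral. Durch Integration von dem Snap und Verwendung der Anfangsbedingung j(0) = -270, erhalten wir j(t) = -270·cos(3·t). Wir haben den Ruck j(t) = -270·cos(3·t). Durch Einsetzen von t = 2*pi/3: j(2*pi/3) = -270.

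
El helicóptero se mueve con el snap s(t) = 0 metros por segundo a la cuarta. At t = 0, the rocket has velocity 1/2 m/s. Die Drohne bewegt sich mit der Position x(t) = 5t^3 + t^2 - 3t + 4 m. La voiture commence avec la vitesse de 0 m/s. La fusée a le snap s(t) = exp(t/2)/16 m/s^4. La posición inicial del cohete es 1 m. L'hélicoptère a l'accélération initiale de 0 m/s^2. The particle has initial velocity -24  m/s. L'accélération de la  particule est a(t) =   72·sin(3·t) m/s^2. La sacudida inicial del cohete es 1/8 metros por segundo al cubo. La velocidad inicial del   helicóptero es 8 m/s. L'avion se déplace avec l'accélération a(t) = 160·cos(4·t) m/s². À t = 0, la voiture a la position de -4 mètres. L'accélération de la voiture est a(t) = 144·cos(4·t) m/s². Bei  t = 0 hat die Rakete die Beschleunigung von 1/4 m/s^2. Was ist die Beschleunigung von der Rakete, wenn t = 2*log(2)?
Ausgehend von dem Snap s(t) = exp(t/2)/16, nehmen wir 2 Integrale. Das Integral von dem Snap ist der Ruck. Mit j(0) = 1/8 erhalten wir j(t) = exp(t/2)/8. Das Integral von dem Ruck, mit a(0) = 1/4, ergibt die Beschleunigung: a(t) = exp(t/2)/4. Mit a(t) = exp(t/2)/4 und Einsetzen von t = 2*log(2), finden wir a = 1/2.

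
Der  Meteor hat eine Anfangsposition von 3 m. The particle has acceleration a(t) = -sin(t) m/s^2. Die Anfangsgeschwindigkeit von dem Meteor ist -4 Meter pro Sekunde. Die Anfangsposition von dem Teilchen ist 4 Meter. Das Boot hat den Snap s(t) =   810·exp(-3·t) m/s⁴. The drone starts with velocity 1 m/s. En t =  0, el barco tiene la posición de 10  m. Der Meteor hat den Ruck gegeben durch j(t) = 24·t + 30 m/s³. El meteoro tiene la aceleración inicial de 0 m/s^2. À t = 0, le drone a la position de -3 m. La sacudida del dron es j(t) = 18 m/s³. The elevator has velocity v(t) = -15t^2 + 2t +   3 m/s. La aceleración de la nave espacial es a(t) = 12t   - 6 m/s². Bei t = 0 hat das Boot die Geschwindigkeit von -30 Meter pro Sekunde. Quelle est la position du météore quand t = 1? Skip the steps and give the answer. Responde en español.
En t = 1, x = 5.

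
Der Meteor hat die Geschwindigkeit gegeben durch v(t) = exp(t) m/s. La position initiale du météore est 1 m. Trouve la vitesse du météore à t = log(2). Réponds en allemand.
Mit v(t) = exp(t) und Einsetzen von t = log(2), finden wir v = 2.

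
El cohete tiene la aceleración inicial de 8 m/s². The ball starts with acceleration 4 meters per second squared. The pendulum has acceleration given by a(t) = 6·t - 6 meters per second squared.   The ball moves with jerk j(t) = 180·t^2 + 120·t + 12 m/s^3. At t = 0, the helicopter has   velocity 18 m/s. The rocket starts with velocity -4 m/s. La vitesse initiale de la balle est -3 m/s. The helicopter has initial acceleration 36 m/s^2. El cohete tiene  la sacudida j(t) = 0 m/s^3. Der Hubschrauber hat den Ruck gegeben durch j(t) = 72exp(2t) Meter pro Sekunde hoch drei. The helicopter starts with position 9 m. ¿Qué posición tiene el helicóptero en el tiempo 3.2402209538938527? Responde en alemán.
Um dies zu lösen, müssen wir 3 Integrale unserer Gleichung für den Ruck j(t) = 72·exp(2·t) finden. Die Stammfunktion von dem Ruck, mit a(0) = 36, ergibt die Beschleunigung: a(t) = 36·exp(2·t). Mit ∫a(t)dt und Anwendung von v(0) = 18, finden wir v(t) = 18·exp(2·t). Das Integral von der Geschwindigkeit, mit x(0) = 9, ergibt die Position: x(t) = 9·exp(2·t). Mit x(t) = 9·exp(2·t) und Einsetzen von t = 3.2402209538938527, finden wir x = 5870.33208880489.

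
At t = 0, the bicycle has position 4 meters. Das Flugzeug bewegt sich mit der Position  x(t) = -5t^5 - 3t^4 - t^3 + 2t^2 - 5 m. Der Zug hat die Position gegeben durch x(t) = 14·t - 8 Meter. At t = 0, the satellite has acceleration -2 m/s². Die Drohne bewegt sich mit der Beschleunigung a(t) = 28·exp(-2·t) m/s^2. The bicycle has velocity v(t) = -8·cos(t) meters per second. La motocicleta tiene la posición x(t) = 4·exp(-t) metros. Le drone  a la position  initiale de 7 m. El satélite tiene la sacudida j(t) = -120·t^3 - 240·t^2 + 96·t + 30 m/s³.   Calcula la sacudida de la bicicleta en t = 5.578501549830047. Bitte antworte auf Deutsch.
Wir müssen unsere Gleichung für die Geschwindigkeit v(t) = -8·cos(t) 2-mal ableiten. Durch Ableiten von der Geschwindigkeit erhalten wir die Beschleunigung: a(t) = 8·sin(t). Mit d/dt von a(t) finden wir j(t) = 8·cos(t). Wir haben den Ruck j(t) = 8·cos(t). Durch Einsetzen von t = 5.578501549830047: j(5.578501549830047) = 6.09453159688259.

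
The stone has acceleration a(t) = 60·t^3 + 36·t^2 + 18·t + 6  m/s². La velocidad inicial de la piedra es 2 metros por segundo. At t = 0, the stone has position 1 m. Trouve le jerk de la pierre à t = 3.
En partant de l'accélération a(t) = 60·t^3 + 36·t^2 + 18·t + 6, nous prenons 1 dérivée. La dérivée de l'accélération donne le jerk: j(t) = 180·t^2 + 72·t + 18. De l'équation du jerk j(t) = 180·t^2 + 72·t + 18, nous substituons t = 3 pour obtenir j = 1854.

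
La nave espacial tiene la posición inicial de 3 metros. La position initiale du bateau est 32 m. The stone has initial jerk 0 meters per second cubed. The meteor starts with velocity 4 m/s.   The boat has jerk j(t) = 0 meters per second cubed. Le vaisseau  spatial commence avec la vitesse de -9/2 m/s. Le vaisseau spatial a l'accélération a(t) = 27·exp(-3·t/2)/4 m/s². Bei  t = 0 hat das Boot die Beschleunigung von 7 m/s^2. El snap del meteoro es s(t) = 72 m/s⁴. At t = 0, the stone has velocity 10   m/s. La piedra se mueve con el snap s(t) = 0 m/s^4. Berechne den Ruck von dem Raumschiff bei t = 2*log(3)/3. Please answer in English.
We must differentiate our acceleration equation a(t) = 27·exp(-3·t/2)/4 1 time. The derivative of acceleration gives jerk: j(t) = -81·exp(-3·t/2)/8. We have jerk j(t) = -81·exp(-3·t/2)/8. Substituting t = 2*log(3)/3: j(2*log(3)/3) = -27/8.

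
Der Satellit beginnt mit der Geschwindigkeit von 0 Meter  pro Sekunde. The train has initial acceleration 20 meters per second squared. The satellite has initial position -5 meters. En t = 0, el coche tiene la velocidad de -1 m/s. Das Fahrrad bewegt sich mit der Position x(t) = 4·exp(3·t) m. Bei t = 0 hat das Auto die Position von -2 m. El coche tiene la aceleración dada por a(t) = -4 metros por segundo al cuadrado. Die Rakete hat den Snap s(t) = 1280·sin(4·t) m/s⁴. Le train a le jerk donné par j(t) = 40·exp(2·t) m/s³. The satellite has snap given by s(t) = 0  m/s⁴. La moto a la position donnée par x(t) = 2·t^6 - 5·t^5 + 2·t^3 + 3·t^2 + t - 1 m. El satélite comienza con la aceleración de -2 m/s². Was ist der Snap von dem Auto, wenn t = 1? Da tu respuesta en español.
Debemos derivar nuestra ecuación de la aceleración a(t) = -4 2 veces. Derivando la aceleración, obtenemos la sacudida: j(t) = 0. Tomando d/dt de j(t), encontramos s(t) = 0. Usando s(t) = 0 y sustituyendo t = 1, encontramos s = 0.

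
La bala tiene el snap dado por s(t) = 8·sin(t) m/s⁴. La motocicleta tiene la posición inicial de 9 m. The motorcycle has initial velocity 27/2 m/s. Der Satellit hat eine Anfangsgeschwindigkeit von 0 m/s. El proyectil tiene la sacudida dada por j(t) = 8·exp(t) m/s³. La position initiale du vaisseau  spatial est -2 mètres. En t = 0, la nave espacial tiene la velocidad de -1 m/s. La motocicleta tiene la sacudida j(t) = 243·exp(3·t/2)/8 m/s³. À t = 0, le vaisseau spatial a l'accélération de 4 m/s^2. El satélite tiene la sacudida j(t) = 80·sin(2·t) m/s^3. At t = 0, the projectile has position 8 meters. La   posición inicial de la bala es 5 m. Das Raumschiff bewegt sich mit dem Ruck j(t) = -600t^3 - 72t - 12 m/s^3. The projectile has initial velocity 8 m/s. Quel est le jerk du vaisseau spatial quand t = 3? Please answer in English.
From the given jerk equation j(t) = -600·t^3 - 72·t - 12, we substitute t = 3 to get j = -16428.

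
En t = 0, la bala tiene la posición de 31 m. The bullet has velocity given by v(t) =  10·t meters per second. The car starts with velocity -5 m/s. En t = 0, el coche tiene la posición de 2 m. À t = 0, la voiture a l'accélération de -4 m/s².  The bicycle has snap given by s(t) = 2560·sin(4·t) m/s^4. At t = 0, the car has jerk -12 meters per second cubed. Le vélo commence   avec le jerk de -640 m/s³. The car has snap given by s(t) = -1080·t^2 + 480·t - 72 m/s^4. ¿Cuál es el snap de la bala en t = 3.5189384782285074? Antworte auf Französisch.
En partant de la vitesse v(t) = 10·t, nous prenons 3 dérivées. En prenant d/dt de v(t), nous trouvons a(t) = 10. En dérivant l'accélération, nous obtenons le jerk: j(t) = 0. En prenant d/dt de j(t), nous trouvons s(t) = 0. En utilisant s(t) = 0 et en substituant t = 3.5189384782285074, nous trouvons s = 0.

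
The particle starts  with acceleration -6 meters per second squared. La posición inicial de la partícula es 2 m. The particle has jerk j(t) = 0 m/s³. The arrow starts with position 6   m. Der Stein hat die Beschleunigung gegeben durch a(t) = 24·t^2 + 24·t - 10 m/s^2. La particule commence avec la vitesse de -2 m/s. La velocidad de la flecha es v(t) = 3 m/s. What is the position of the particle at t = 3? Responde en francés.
Pour résoudre ceci, nous devons prendre 3 primitives de notre équation du jerk j(t) = 0. L'intégrale du jerk, avec a(0) = -6, donne l'accélération: a(t) = -6. En prenant ∫a(t)dt et en appliquant v(0) = -2, nous trouvons v(t) = -6·t - 2. L'intégrale de la vitesse est la position. En utilisant x(0) = 2, nous obtenons x(t) = -3·t^2 - 2·t + 2. En utilisant x(t) = -3·t^2 - 2·t + 2 et en substituant t = 3, nous trouvons x = -31.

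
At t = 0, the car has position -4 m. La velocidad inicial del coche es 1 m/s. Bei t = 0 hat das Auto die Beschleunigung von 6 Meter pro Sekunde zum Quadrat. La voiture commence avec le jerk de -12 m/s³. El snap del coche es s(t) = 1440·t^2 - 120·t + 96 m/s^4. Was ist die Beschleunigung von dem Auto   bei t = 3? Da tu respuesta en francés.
Pour résoudre ceci, nous devons prendre 2 intégrales de notre équation du snap s(t) = 1440·t^2 - 120·t + 96. En prenant ∫s(t)dt et en appliquant j(0) = -12, nous trouvons j(t) = 480·t^3 - 60·t^2 + 96·t - 12. En prenant ∫j(t)dt et en appliquant a(0) = 6, nous trouvons a(t) = 120·t^4 - 20·t^3 + 48·t^2 - 12·t + 6. Nous avons l'accélération a(t) = 120·t^4 - 20·t^3 + 48·t^2 - 12·t + 6. En substituant t = 3: a(3) = 9582.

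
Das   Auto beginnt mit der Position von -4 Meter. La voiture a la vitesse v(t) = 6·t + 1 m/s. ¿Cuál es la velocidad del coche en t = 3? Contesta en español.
Usando v(t) = 6·t + 1 y sustituyendo t = 3, encontramos v = 19.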